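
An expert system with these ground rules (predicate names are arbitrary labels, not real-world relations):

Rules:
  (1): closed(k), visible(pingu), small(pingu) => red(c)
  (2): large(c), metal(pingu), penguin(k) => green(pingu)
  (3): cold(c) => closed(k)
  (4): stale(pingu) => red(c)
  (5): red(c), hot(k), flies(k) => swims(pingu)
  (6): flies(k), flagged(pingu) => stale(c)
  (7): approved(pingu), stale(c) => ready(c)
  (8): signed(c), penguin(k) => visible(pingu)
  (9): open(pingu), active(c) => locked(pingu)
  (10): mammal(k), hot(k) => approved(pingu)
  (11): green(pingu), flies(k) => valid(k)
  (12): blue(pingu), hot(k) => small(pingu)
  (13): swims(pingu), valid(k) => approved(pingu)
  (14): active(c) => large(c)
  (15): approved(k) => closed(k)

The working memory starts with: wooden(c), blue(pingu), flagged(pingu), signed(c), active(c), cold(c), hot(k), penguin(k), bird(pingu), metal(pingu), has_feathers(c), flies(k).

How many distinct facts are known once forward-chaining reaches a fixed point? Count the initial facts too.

23

Round 1 — (3), (6), (8), (12), (14), derive closed(k), stale(c), visible(pingu), small(pingu), large(c).
Round 2 — (1), (2), derive red(c), green(pingu).
Round 3 — (5), (11), derive swims(pingu), valid(k).
Round 4 — (13), derive approved(pingu).
Round 5 — (7), derive ready(c).
Closure: {active(c), approved(pingu), bird(pingu), blue(pingu), closed(k), cold(c), flagged(pingu), flies(k), green(pingu), has_feathers(c), hot(k), large(c), metal(pingu), penguin(k), ready(c), red(c), signed(c), small(pingu), stale(c), swims(pingu), valid(k), visible(pingu), wooden(c)} — 23 facts.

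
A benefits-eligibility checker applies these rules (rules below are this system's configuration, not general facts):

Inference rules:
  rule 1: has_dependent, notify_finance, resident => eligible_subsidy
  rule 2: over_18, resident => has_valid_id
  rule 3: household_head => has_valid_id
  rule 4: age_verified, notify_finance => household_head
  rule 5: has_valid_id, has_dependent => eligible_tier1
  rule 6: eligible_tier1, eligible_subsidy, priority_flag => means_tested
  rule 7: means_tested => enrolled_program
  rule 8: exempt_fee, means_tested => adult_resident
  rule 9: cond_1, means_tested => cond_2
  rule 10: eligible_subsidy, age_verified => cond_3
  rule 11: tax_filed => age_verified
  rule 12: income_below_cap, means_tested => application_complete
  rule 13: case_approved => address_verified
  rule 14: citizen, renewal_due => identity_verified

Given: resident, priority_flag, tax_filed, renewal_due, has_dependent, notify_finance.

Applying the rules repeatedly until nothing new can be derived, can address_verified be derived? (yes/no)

no

Round 1: rule 1 [has_dependent, notify_finance, resident => eligible_subsidy]; rule 11 [tax_filed => age_verified]. New: eligible_subsidy, age_verified.
Round 2: rule 4 [age_verified, notify_finance => household_head]; rule 10 [eligible_subsidy, age_verified => cond_3]. New: household_head, cond_3.
Round 3: rule 3 [household_head => has_valid_id]. New: has_valid_id.
Round 4: rule 5 [has_valid_id, has_dependent => eligible_tier1]. New: eligible_tier1.
Round 5: rule 6 [eligible_tier1, eligible_subsidy, priority_flag => means_tested]. New: means_tested.
Round 6: rule 7 [means_tested => enrolled_program]. New: enrolled_program.
Fixed point reached. address_verified is concluded only by rule 13; rule 13 needs case_approved (never derived).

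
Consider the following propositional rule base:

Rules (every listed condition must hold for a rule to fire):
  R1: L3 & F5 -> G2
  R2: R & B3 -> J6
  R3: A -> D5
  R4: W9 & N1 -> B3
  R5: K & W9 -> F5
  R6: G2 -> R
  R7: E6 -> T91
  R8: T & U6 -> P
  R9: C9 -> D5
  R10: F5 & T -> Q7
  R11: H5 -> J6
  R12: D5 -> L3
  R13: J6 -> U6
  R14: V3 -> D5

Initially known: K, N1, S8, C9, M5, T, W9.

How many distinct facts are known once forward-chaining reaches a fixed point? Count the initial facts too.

17

Round 1: R4 [W9 & N1 -> B3]; R5 [K & W9 -> F5]; R9 [C9 -> D5]. New: B3, F5, D5.
Round 2: R10 [F5 & T -> Q7]; R12 [D5 -> L3]. New: Q7, L3.
Round 3: R1 [L3 & F5 -> G2]. New: G2.
Round 4: R6 [G2 -> R]. New: R.
Round 5: R2 [R & B3 -> J6]. New: J6.
Round 6: R13 [J6 -> U6]. New: U6.
Round 7: R8 [T & U6 -> P]. New: P.
Closure: {B3, C9, D5, F5, G2, J6, K, L3, M5, N1, P, Q7, R, S8, T, U6, W9} — 17 facts.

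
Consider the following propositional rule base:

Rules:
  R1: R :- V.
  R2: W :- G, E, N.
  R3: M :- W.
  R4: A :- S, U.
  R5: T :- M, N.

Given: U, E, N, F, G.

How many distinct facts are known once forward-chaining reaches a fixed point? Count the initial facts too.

8

Round 1: R2 [W :- G, E, N.]. Adds W.
Round 2: R3 [M :- W.]. Adds M.
Round 3: R5 [T :- M, N.]. Adds T.
Closure: {E, F, G, M, N, T, U, W} — 8 facts.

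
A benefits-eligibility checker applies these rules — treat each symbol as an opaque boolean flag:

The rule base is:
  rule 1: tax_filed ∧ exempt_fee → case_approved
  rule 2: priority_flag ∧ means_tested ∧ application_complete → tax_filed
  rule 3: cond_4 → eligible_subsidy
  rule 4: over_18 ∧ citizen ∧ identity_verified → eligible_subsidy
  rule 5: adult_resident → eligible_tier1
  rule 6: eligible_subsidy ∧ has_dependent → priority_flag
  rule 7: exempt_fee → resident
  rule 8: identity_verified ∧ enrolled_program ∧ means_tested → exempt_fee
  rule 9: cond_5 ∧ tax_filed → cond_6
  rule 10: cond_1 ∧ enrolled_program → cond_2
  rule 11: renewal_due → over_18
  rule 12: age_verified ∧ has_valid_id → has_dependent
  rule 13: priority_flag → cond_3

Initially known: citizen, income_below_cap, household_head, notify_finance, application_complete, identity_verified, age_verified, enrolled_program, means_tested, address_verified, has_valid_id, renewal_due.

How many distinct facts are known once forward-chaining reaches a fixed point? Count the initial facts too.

21

Round 1: rule 8 [identity_verified ∧ enrolled_program ∧ means_tested → exempt_fee]; rule 11 [renewal_due → over_18]; rule 12 [age_verified ∧ has_valid_id → has_dependent]. New: exempt_fee, over_18, has_dependent.
Round 2: rule 4 [over_18 ∧ citizen ∧ identity_verified → eligible_subsidy]; rule 7 [exempt_fee → resident]. New: eligible_subsidy, resident.
Round 3: rule 6 [eligible_subsidy ∧ has_dependent → priority_flag]. New: priority_flag.
Round 4: rule 2 [priority_flag ∧ means_tested ∧ application_complete → tax_filed]; rule 13 [priority_flag → cond_3]. New: tax_filed, cond_3.
Round 5: rule 1 [tax_filed ∧ exempt_fee → case_approved]. New: case_approved.
Closure: {address_verified, age_verified, application_complete, case_approved, citizen, cond_3, eligible_subsidy, enrolled_program, exempt_fee, has_dependent, has_valid_id, household_head, identity_verified, income_below_cap, means_tested, notify_finance, over_18, priority_flag, renewal_due, resident, tax_filed} — 21 facts.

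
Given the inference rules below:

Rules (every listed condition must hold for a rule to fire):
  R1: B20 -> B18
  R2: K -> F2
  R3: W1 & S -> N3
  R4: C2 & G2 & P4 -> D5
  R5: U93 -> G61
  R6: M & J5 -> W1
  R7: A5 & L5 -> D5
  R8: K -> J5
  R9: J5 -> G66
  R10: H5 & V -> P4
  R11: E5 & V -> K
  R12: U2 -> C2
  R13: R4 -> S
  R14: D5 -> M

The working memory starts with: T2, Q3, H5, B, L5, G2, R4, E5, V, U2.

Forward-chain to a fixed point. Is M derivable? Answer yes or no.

Round 1: R10 [H5 & V -> P4]; R11 [E5 & V -> K]; R12 [U2 -> C2]; R13 [R4 -> S]. New: P4, K, C2, S.
Round 2: R2 [K -> F2]; R4 [C2 & G2 & P4 -> D5]; R8 [K -> J5]. New: F2, D5, J5.
Round 3: R9 [J5 -> G66]; R14 [D5 -> M]. New: G66, M.
Round 4: R6 [M & J5 -> W1]. New: W1.
Round 5: R3 [W1 & S -> N3]. New: N3.
M appears in round 3, so it is derivable.

yes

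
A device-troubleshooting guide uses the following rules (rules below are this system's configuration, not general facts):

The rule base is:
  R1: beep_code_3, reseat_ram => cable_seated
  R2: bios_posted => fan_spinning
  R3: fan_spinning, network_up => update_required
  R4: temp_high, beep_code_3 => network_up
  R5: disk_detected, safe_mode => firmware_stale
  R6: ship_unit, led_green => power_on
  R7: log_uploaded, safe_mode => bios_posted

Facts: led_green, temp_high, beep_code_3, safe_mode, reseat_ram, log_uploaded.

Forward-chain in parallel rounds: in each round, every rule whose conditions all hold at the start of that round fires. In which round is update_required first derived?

3

[1] R1 [beep_code_3, reseat_ram => cable_seated]; R4 [temp_high, beep_code_3 => network_up]; R7 [log_uploaded, safe_mode => bios_posted]. ⇒ new: cable_seated, network_up, bios_posted.
[2] R2 [bios_posted => fan_spinning]. ⇒ new: fan_spinning.
[3] R3 [fan_spinning, network_up => update_required]. ⇒ new: update_required.
update_required first appears in round 3.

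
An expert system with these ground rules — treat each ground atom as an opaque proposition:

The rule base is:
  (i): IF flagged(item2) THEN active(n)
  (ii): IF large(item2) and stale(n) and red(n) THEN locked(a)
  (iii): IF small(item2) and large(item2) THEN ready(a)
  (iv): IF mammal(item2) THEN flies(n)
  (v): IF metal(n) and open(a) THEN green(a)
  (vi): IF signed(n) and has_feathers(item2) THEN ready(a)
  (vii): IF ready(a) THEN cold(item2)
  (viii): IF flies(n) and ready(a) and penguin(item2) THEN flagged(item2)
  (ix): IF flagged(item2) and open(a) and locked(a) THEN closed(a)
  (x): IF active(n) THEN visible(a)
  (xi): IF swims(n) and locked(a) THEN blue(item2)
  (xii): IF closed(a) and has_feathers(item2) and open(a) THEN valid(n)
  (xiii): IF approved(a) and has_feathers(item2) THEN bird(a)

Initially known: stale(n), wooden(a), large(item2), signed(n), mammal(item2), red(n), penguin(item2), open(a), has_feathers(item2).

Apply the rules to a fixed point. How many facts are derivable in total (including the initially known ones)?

18

Round 1 fires (ii), (iv), (vi), giving locked(a), flies(n), ready(a).
Round 2 fires (vii), (viii), giving cold(item2), flagged(item2).
Round 3 fires (i), (ix), giving active(n), closed(a).
Round 4 fires (x), (xii), giving visible(a), valid(n).
Closure: {active(n), closed(a), cold(item2), flagged(item2), flies(n), has_feathers(item2), large(item2), locked(a), mammal(item2), open(a), penguin(item2), ready(a), red(n), signed(n), stale(n), valid(n), visible(a), wooden(a)} — 18 facts.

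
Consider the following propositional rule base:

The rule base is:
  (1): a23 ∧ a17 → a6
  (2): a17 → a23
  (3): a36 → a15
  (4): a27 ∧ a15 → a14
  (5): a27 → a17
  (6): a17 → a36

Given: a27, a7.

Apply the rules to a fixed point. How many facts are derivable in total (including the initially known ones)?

Round 1 fires (5), giving a17.
Round 2 fires (2), (6), giving a23, a36.
Round 3 fires (1), (3), giving a6, a15.
Round 4 fires (4), giving a14.
Closure: {a14, a15, a17, a23, a27, a36, a6, a7} — 8 facts.

8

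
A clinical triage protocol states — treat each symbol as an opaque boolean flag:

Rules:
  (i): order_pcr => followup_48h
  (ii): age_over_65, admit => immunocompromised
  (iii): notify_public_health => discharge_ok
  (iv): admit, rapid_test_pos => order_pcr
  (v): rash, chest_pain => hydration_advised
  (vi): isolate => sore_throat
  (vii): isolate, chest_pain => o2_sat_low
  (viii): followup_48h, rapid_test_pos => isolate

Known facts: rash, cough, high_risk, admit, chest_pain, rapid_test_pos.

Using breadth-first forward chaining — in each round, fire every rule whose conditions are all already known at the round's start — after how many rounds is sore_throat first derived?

Round 1: (iv) [admit, rapid_test_pos => order_pcr]; (v) [rash, chest_pain => hydration_advised]. New: order_pcr, hydration_advised.
Round 2: (i) [order_pcr => followup_48h]. New: followup_48h.
Round 3: (viii) [followup_48h, rapid_test_pos => isolate]. New: isolate.
Round 4: (vi) [isolate => sore_throat]; (vii) [isolate, chest_pain => o2_sat_low]. New: sore_throat, o2_sat_low.
sore_throat first appears in round 4.

4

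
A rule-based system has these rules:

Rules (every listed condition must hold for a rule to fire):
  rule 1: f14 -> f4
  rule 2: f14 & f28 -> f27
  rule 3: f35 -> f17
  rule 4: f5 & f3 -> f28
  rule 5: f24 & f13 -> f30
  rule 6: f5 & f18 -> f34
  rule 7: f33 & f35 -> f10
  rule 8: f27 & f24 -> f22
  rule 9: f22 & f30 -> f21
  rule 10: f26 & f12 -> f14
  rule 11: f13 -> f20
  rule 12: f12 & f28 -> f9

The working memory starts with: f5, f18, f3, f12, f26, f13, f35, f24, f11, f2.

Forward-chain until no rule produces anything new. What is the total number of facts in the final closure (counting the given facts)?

Round 1 — rule 3, rule 4, rule 5, rule 6, rule 10, rule 11, derive f17, f28, f30, f34, f14, f20.
Round 2 — rule 1, rule 2, rule 12, derive f4, f27, f9.
Round 3 — rule 8, derive f22.
Round 4 — rule 9, derive f21.
Closure: {f11, f12, f13, f14, f17, f18, f2, f20, f21, f22, f24, f26, f27, f28, f3, f30, f34, f35, f4, f5, f9} — 21 facts.

21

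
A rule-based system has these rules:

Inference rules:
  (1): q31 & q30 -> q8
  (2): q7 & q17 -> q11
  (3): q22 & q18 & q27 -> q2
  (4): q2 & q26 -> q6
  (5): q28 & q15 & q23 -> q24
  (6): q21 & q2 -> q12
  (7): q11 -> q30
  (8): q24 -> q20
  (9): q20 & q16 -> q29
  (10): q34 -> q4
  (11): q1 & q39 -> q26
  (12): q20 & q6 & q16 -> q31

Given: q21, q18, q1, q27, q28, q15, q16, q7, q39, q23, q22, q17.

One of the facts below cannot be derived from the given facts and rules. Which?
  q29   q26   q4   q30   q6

q4

Round 1 — (2), (3), (5), (11), derive q11, q2, q24, q26.
Round 2 — (4), (6), (7), (8), derive q6, q12, q30, q20.
Round 3 — (9), (12), derive q29, q31.
Round 4 — (1), derive q8.
Derived: q30 (round 2), q26 (round 1), q29 (round 3), q6 (round 2). q4 never appears in any round.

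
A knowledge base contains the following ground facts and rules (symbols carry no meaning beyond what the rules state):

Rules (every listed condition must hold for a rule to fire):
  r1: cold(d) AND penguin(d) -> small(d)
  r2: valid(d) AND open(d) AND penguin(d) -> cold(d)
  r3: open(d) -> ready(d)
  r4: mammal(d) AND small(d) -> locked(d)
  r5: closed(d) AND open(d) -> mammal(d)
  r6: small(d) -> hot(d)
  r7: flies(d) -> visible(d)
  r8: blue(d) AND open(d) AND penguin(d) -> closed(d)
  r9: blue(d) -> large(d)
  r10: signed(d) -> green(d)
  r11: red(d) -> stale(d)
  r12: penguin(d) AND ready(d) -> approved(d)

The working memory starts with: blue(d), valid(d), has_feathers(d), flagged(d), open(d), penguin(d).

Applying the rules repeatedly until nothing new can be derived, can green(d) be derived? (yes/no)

Round 1: r2 [valid(d) AND open(d) AND penguin(d) -> cold(d)]; r3 [open(d) -> ready(d)]; r8 [blue(d) AND open(d) AND penguin(d) -> closed(d)]; r9 [blue(d) -> large(d)]. New: cold(d), ready(d), closed(d), large(d).
Round 2: r1 [cold(d) AND penguin(d) -> small(d)]; r5 [closed(d) AND open(d) -> mammal(d)]; r12 [penguin(d) AND ready(d) -> approved(d)]. New: small(d), mammal(d), approved(d).
Round 3: r4 [mammal(d) AND small(d) -> locked(d)]; r6 [small(d) -> hot(d)]. New: locked(d), hot(d).
Fixed point reached. green(d) is concluded only by r10; r10 needs signed(d) (never derived).

no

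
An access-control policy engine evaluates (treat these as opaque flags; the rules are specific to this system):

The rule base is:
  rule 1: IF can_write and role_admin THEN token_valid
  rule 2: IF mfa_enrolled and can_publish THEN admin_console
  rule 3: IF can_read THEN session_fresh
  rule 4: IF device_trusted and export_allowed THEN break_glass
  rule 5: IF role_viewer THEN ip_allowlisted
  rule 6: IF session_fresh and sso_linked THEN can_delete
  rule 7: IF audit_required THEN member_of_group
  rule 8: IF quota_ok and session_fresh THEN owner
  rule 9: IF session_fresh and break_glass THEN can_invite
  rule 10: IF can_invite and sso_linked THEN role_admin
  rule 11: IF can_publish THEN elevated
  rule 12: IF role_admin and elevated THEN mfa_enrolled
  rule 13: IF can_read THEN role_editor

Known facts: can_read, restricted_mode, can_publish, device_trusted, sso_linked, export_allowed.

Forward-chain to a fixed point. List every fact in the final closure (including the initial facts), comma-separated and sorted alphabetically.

admin_console, break_glass, can_delete, can_invite, can_publish, can_read, device_trusted, elevated, export_allowed, mfa_enrolled, restricted_mode, role_admin, role_editor, session_fresh, sso_linked

Round 1 — rule 3, rule 4, rule 11, rule 13, derive session_fresh, break_glass, elevated, role_editor.
Round 2 — rule 6, rule 9, derive can_delete, can_invite.
Round 3 — rule 10, derive role_admin.
Round 4 — rule 12, derive mfa_enrolled.
Round 5 — rule 2, derive admin_console.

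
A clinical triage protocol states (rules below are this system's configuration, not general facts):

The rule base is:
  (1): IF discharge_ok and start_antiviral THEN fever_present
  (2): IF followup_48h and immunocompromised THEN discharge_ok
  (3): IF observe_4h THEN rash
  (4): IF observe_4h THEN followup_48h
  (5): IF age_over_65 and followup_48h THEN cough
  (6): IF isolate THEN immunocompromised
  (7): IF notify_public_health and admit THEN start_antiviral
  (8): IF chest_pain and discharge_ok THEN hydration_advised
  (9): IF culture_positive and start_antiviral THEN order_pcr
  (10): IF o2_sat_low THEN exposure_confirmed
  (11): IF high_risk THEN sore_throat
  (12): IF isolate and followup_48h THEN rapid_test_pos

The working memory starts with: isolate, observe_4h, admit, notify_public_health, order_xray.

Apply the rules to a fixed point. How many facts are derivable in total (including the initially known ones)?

Round 1: (3) [IF observe_4h THEN rash]; (4) [IF observe_4h THEN followup_48h]; (6) [IF isolate THEN immunocompromised]; (7) [IF notify_public_health and admit THEN start_antiviral]. Adds rash, followup_48h, immunocompromised, start_antiviral.
Round 2: (2) [IF followup_48h and immunocompromised THEN discharge_ok]; (12) [IF isolate and followup_48h THEN rapid_test_pos]. Adds discharge_ok, rapid_test_pos.
Round 3: (1) [IF discharge_ok and start_antiviral THEN fever_present]. Adds fever_present.
Closure: {admit, discharge_ok, fever_present, followup_48h, immunocompromised, isolate, notify_public_health, observe_4h, order_xray, rapid_test_pos, rash, start_antiviral} — 12 facts.

12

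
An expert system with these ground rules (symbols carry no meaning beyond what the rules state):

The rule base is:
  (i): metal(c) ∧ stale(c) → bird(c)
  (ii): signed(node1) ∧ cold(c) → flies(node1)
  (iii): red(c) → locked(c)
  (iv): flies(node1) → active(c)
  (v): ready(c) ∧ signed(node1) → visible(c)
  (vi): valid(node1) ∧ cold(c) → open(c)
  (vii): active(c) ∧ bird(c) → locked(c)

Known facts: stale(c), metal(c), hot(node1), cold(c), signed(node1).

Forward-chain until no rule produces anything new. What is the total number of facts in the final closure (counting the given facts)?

9

[1] (i) [metal(c) ∧ stale(c) → bird(c)]; (ii) [signed(node1) ∧ cold(c) → flies(node1)]. ⇒ new: bird(c), flies(node1).
[2] (iv) [flies(node1) → active(c)]. ⇒ new: active(c).
[3] (vii) [active(c) ∧ bird(c) → locked(c)]. ⇒ new: locked(c).
Closure: {active(c), bird(c), cold(c), flies(node1), hot(node1), locked(c), metal(c), signed(node1), stale(c)} — 9 facts.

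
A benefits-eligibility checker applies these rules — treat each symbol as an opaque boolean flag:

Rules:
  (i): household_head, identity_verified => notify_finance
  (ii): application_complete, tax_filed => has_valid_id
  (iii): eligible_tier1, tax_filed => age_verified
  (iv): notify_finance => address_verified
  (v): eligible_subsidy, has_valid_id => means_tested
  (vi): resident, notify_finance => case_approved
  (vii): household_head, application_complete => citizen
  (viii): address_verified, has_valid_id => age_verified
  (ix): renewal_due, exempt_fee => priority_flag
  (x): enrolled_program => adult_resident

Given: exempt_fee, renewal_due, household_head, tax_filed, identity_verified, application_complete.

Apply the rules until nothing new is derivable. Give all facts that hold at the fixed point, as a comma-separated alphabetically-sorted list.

address_verified, age_verified, application_complete, citizen, exempt_fee, has_valid_id, household_head, identity_verified, notify_finance, priority_flag, renewal_due, tax_filed

Round 1 — (i), (ii), (vii), (ix), derive notify_finance, has_valid_id, citizen, priority_flag.
Round 2 — (iv), derive address_verified.
Round 3 — (viii), derive age_verified.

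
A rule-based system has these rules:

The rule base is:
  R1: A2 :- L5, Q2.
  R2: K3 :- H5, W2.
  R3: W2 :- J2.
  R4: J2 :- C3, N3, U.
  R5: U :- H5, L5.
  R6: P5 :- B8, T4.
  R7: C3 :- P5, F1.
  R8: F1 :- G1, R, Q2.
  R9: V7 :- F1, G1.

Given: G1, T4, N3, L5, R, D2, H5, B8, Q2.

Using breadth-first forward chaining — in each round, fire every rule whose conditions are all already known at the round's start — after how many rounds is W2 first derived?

4

Round 1 fires R1, R5, R6, R8, giving A2, U, P5, F1.
Round 2 fires R7, R9, giving C3, V7.
Round 3 fires R4, giving J2.
Round 4 fires R3, giving W2.
W2 first appears in round 4.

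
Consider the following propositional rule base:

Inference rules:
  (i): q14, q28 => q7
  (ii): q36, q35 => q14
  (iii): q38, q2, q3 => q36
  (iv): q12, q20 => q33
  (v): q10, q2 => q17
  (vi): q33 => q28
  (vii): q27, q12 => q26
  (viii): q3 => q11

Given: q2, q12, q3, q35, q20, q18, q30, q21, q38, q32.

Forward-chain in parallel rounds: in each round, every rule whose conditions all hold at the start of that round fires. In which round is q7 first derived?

Round 1: (iii) [q38, q2, q3 => q36]; (iv) [q12, q20 => q33]; (viii) [q3 => q11]. Adds q36, q33, q11.
Round 2: (ii) [q36, q35 => q14]; (vi) [q33 => q28]. Adds q14, q28.
Round 3: (i) [q14, q28 => q7]. Adds q7.
q7 first appears in round 3.

3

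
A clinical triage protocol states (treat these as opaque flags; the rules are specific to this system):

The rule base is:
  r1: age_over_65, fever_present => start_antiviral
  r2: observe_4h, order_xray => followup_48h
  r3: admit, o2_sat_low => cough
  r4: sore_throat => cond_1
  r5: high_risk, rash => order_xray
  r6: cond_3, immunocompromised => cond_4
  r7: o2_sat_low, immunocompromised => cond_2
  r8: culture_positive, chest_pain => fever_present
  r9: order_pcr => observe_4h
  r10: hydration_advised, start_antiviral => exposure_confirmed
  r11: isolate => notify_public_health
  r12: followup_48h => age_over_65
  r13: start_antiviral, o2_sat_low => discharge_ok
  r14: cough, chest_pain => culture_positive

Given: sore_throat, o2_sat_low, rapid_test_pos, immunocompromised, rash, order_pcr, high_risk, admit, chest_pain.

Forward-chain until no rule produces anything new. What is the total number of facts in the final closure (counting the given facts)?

20

Round 1: r3 [admit, o2_sat_low => cough]; r4 [sore_throat => cond_1]; r5 [high_risk, rash => order_xray]; r7 [o2_sat_low, immunocompromised => cond_2]; r9 [order_pcr => observe_4h]. Adds cough, cond_1, order_xray, cond_2, observe_4h.
Round 2: r2 [observe_4h, order_xray => followup_48h]; r14 [cough, chest_pain => culture_positive]. Adds followup_48h, culture_positive.
Round 3: r8 [culture_positive, chest_pain => fever_present]; r12 [followup_48h => age_over_65]. Adds fever_present, age_over_65.
Round 4: r1 [age_over_65, fever_present => start_antiviral]. Adds start_antiviral.
Round 5: r13 [start_antiviral, o2_sat_low => discharge_ok]. Adds discharge_ok.
Closure: {admit, age_over_65, chest_pain, cond_1, cond_2, cough, culture_positive, discharge_ok, fever_present, followup_48h, high_risk, immunocompromised, o2_sat_low, observe_4h, order_pcr, order_xray, rapid_test_pos, rash, sore_throat, start_antiviral} — 20 facts.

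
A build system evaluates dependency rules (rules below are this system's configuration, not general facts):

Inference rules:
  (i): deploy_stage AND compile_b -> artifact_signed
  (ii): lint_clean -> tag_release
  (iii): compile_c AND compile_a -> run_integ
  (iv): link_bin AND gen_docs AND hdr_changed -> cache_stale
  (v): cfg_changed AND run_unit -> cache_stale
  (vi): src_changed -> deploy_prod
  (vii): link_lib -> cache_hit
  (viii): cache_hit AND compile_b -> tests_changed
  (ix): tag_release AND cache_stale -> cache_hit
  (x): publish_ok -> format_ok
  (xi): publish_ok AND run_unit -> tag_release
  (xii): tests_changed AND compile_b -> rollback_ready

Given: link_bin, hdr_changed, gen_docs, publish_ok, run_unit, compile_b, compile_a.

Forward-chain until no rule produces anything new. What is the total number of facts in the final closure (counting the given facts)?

Round 1 fires (iv), (x), (xi), giving cache_stale, format_ok, tag_release.
Round 2 fires (ix), giving cache_hit.
Round 3 fires (viii), giving tests_changed.
Round 4 fires (xii), giving rollback_ready.
Closure: {cache_hit, cache_stale, compile_a, compile_b, format_ok, gen_docs, hdr_changed, link_bin, publish_ok, rollback_ready, run_unit, tag_release, tests_changed} — 13 facts.

13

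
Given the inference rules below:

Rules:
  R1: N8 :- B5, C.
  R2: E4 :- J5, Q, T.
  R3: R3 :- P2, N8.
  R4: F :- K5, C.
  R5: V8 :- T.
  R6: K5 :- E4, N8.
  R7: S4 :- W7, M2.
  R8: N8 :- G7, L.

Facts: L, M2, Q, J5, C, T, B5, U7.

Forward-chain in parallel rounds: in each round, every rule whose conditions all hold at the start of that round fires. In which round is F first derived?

Round 1: R1 [N8 :- B5, C.]; R2 [E4 :- J5, Q, T.]; R5 [V8 :- T.]. New: N8, E4, V8.
Round 2: R6 [K5 :- E4, N8.]. New: K5.
Round 3: R4 [F :- K5, C.]. New: F.
F first appears in round 3.

3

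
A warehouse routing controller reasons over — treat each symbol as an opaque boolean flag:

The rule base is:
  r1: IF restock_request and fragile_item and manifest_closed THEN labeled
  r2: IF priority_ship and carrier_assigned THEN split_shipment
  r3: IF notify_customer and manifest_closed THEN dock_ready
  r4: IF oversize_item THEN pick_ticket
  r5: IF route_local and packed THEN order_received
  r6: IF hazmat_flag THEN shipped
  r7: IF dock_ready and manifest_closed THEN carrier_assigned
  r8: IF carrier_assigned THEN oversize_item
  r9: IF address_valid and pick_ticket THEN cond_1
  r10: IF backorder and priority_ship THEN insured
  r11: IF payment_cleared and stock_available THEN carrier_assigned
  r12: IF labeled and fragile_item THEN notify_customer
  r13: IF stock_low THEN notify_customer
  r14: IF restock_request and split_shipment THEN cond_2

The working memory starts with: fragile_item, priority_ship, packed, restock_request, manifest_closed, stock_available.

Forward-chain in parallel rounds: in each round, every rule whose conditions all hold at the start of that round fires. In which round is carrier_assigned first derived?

Round 1: r1 [IF restock_request and fragile_item and manifest_closed THEN labeled]. Adds labeled.
Round 2: r12 [IF labeled and fragile_item THEN notify_customer]. Adds notify_customer.
Round 3: r3 [IF notify_customer and manifest_closed THEN dock_ready]. Adds dock_ready.
Round 4: r7 [IF dock_ready and manifest_closed THEN carrier_assigned]. Adds carrier_assigned.
carrier_assigned first appears in round 4.

4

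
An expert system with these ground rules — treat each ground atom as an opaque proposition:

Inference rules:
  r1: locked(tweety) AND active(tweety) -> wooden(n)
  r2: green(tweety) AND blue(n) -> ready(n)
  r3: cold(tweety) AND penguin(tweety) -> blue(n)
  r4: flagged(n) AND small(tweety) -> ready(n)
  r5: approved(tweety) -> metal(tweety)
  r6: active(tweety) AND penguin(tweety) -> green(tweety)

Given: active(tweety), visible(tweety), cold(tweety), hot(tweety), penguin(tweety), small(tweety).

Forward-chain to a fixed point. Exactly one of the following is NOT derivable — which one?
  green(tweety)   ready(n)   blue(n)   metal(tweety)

metal(tweety)

Round 1 — r3, r6, derive blue(n), green(tweety).
Round 2 — r2, derive ready(n).
Derived: blue(n) (round 1), green(tweety) (round 1), ready(n) (round 2). metal(tweety) never appears in any round.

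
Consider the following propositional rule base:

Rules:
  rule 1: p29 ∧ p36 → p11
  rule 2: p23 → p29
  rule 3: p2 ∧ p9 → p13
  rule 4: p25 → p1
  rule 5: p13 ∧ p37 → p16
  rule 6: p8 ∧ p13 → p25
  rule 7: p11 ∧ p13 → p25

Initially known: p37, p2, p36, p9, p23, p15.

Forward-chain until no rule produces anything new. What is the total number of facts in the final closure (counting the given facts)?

Round 1 fires rule 2, rule 3, giving p29, p13.
Round 2 fires rule 1, rule 5, giving p11, p16.
Round 3 fires rule 7, giving p25.
Round 4 fires rule 4, giving p1.
Closure: {p1, p11, p13, p15, p16, p2, p23, p25, p29, p36, p37, p9} — 12 facts.

12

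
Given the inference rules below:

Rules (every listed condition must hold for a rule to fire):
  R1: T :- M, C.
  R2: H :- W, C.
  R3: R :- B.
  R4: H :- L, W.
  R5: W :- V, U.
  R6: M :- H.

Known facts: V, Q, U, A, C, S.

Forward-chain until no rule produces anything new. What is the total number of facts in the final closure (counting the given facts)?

Round 1: R5 [W :- V, U.]. New: W.
Round 2: R2 [H :- W, C.]. New: H.
Round 3: R6 [M :- H.]. New: M.
Round 4: R1 [T :- M, C.]. New: T.
Closure: {A, C, H, M, Q, S, T, U, V, W} — 10 facts.

10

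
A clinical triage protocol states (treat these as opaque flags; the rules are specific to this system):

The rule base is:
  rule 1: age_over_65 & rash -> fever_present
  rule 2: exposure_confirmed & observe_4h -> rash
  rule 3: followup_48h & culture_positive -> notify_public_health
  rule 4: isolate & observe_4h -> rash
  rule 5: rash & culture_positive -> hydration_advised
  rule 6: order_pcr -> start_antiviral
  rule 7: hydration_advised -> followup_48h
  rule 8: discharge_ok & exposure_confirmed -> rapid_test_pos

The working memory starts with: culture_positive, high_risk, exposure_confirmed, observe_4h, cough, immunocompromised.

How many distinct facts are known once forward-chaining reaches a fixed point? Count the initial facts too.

10

Round 1 fires rule 2, giving rash.
Round 2 fires rule 5, giving hydration_advised.
Round 3 fires rule 7, giving followup_48h.
Round 4 fires rule 3, giving notify_public_health.
Closure: {cough, culture_positive, exposure_confirmed, followup_48h, high_risk, hydration_advised, immunocompromised, notify_public_health, observe_4h, rash} — 10 facts.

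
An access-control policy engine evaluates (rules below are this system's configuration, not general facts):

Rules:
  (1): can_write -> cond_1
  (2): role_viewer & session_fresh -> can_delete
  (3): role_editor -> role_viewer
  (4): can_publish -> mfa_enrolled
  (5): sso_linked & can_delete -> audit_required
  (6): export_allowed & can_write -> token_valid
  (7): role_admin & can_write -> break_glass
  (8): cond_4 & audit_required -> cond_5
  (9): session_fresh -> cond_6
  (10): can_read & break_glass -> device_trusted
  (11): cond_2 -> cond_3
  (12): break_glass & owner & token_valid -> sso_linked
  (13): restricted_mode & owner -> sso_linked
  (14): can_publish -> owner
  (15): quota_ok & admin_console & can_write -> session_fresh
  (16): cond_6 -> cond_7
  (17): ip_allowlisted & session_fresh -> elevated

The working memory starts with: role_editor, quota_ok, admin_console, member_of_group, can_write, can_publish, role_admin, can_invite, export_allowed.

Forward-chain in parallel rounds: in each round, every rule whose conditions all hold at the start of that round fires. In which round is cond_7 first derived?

3

Round 1: (1) [can_write -> cond_1]; (3) [role_editor -> role_viewer]; (4) [can_publish -> mfa_enrolled]; (6) [export_allowed & can_write -> token_valid]; (7) [role_admin & can_write -> break_glass]; (14) [can_publish -> owner]; (15) [quota_ok & admin_console & can_write -> session_fresh]. New: cond_1, role_viewer, mfa_enrolled, token_valid, break_glass, owner, session_fresh.
Round 2: (2) [role_viewer & session_fresh -> can_delete]; (9) [session_fresh -> cond_6]; (12) [break_glass & owner & token_valid -> sso_linked]. New: can_delete, cond_6, sso_linked.
Round 3: (5) [sso_linked & can_delete -> audit_required]; (16) [cond_6 -> cond_7]. New: audit_required, cond_7.
cond_7 first appears in round 3.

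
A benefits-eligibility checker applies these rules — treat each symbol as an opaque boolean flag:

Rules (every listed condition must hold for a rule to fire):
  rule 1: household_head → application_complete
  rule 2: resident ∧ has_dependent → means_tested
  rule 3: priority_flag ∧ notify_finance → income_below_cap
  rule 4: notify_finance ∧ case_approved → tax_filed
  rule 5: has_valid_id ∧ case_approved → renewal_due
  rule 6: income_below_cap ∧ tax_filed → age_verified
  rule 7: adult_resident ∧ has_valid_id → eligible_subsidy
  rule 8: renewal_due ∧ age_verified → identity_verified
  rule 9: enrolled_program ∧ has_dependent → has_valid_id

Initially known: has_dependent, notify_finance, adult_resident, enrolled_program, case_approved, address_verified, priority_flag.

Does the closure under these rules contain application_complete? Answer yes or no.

no

Round 1: rule 3 [priority_flag ∧ notify_finance → income_below_cap]; rule 4 [notify_finance ∧ case_approved → tax_filed]; rule 9 [enrolled_program ∧ has_dependent → has_valid_id]. Adds income_below_cap, tax_filed, has_valid_id.
Round 2: rule 5 [has_valid_id ∧ case_approved → renewal_due]; rule 6 [income_below_cap ∧ tax_filed → age_verified]; rule 7 [adult_resident ∧ has_valid_id → eligible_subsidy]. Adds renewal_due, age_verified, eligible_subsidy.
Round 3: rule 8 [renewal_due ∧ age_verified → identity_verified]. Adds identity_verified.
Fixed point reached. application_complete is concluded only by rule 1; rule 1 needs household_head (never derived).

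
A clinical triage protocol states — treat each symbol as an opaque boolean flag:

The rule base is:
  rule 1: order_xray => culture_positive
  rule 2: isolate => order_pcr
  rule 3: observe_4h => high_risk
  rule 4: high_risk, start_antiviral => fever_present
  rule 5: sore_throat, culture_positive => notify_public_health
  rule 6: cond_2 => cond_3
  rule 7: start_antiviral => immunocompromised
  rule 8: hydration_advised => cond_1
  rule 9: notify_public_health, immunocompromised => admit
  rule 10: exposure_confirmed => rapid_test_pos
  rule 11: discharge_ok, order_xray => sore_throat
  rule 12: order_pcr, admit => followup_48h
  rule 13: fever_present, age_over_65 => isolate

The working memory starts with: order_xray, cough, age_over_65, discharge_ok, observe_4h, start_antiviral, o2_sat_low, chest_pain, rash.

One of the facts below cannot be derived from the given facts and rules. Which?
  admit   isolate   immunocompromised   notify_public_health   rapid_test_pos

Round 1: rule 1 [order_xray => culture_positive]; rule 3 [observe_4h => high_risk]; rule 7 [start_antiviral => immunocompromised]; rule 11 [discharge_ok, order_xray => sore_throat]. Adds culture_positive, high_risk, immunocompromised, sore_throat.
Round 2: rule 4 [high_risk, start_antiviral => fever_present]; rule 5 [sore_throat, culture_positive => notify_public_health]. Adds fever_present, notify_public_health.
Round 3: rule 9 [notify_public_health, immunocompromised => admit]; rule 13 [fever_present, age_over_65 => isolate]. Adds admit, isolate.
Round 4: rule 2 [isolate => order_pcr]. Adds order_pcr.
Round 5: rule 12 [order_pcr, admit => followup_48h]. Adds followup_48h.
Derived: admit (round 3), isolate (round 3), notify_public_health (round 2), immunocompromised (round 1). rapid_test_pos never appears in any round.

rapid_test_pos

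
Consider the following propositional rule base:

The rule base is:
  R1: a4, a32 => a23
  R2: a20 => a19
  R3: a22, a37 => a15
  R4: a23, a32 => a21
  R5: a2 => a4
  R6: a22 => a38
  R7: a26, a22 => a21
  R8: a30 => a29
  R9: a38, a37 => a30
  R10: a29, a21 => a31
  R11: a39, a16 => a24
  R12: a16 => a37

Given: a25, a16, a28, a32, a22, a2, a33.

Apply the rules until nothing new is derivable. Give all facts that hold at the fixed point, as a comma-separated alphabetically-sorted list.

a15, a16, a2, a21, a22, a23, a25, a28, a29, a30, a31, a32, a33, a37, a38, a4

Round 1 fires R5, R6, R12, giving a4, a38, a37.
Round 2 fires R1, R3, R9, giving a23, a15, a30.
Round 3 fires R4, R8, giving a21, a29.
Round 4 fires R10, giving a31.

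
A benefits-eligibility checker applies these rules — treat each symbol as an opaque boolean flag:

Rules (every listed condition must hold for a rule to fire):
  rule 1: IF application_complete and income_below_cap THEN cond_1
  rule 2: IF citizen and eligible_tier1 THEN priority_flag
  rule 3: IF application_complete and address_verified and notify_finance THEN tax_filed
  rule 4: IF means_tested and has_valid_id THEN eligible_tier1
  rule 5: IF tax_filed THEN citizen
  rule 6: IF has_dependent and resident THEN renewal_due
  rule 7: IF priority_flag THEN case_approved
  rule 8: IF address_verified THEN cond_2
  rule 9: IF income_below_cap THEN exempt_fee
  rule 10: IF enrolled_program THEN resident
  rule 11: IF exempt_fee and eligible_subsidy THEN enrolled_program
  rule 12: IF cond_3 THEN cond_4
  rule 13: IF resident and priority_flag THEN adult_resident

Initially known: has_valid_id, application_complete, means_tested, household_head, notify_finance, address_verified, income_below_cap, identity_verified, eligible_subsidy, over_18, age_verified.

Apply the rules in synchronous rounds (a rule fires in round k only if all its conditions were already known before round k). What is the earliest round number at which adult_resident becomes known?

Round 1: rule 1 [IF application_complete and income_below_cap THEN cond_1]; rule 3 [IF application_complete and address_verified and notify_finance THEN tax_filed]; rule 4 [IF means_tested and has_valid_id THEN eligible_tier1]; rule 8 [IF address_verified THEN cond_2]; rule 9 [IF income_below_cap THEN exempt_fee]. New: cond_1, tax_filed, eligible_tier1, cond_2, exempt_fee.
Round 2: rule 5 [IF tax_filed THEN citizen]; rule 11 [IF exempt_fee and eligible_subsidy THEN enrolled_program]. New: citizen, enrolled_program.
Round 3: rule 2 [IF citizen and eligible_tier1 THEN priority_flag]; rule 10 [IF enrolled_program THEN resident]. New: priority_flag, resident.
Round 4: rule 7 [IF priority_flag THEN case_approved]; rule 13 [IF resident and priority_flag THEN adult_resident]. New: case_approved, adult_resident.
adult_resident first appears in round 4.

4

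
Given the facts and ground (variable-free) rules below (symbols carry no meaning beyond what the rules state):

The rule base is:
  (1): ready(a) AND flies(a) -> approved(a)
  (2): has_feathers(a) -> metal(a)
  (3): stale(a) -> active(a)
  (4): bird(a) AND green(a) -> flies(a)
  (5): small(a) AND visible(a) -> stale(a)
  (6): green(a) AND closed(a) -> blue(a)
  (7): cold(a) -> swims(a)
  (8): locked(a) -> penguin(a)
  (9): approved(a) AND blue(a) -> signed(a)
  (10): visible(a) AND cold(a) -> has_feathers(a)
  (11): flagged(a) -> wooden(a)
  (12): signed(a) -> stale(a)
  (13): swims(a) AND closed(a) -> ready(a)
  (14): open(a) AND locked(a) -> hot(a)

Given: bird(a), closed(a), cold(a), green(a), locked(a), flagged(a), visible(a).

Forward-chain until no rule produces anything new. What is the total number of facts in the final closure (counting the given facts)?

19

Round 1: (4) [bird(a) AND green(a) -> flies(a)]; (6) [green(a) AND closed(a) -> blue(a)]; (7) [cold(a) -> swims(a)]; (8) [locked(a) -> penguin(a)]; (10) [visible(a) AND cold(a) -> has_feathers(a)]; (11) [flagged(a) -> wooden(a)]. Adds flies(a), blue(a), swims(a), penguin(a), has_feathers(a), wooden(a).
Round 2: (2) [has_feathers(a) -> metal(a)]; (13) [swims(a) AND closed(a) -> ready(a)]. Adds metal(a), ready(a).
Round 3: (1) [ready(a) AND flies(a) -> approved(a)]. Adds approved(a).
Round 4: (9) [approved(a) AND blue(a) -> signed(a)]. Adds signed(a).
Round 5: (12) [signed(a) -> stale(a)]. Adds stale(a).
Round 6: (3) [stale(a) -> active(a)]. Adds active(a).
Closure: {active(a), approved(a), bird(a), blue(a), closed(a), cold(a), flagged(a), flies(a), green(a), has_feathers(a), locked(a), metal(a), penguin(a), ready(a), signed(a), stale(a), swims(a), visible(a), wooden(a)} — 19 facts.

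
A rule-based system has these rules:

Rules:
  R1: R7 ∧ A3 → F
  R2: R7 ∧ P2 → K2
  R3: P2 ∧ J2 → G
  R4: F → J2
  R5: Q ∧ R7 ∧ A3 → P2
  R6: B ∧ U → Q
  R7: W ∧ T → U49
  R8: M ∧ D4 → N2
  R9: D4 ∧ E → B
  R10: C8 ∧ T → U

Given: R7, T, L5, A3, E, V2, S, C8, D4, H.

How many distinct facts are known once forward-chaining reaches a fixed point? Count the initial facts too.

18

Round 1 — R1, R9, R10, derive F, B, U.
Round 2 — R4, R6, derive J2, Q.
Round 3 — R5, derive P2.
Round 4 — R2, R3, derive K2, G.
Closure: {A3, B, C8, D4, E, F, G, H, J2, K2, L5, P2, Q, R7, S, T, U, V2} — 18 facts.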